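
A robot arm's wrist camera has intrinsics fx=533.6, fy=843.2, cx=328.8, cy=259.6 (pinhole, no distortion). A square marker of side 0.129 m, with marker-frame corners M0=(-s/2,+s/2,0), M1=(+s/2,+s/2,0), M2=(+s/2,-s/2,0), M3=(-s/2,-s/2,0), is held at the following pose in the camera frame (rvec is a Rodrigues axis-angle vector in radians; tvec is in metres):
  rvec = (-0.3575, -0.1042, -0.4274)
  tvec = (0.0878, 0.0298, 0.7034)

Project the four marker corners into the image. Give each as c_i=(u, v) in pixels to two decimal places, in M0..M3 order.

c0=(373.80, 397.04) c1=(462.18, 332.01) c2=(415.15, 202.36) c3=(330.37, 259.59)

Intrinsics K: fx=533.6, fy=843.2, cx=328.8, cy=259.6
Marker side s = 0.129 m; corners in marker frame (Z=0):
  M0 = (-0.0645, +0.0645, 0)
  M1 = (+0.0645, +0.0645, 0)
  M2 = (+0.0645, -0.0645, 0)
  M3 = (-0.0645, -0.0645, 0)
rvec = (-0.3575, -0.1042, -0.4274), |rvec| = θ = 0.56686 rad = 32.479°
Rodrigues: sinθ=0.53699, 1−cosθ=0.15641; R = I + sinθ·[k]× + (1−cosθ)·[k]×²:
    [+0.90580 +0.42301 -0.02433]
    [-0.38674 +0.84887 +0.36034]
    [+0.17308 -0.31698 +0.93250]
t = (0.0878, 0.0298, 0.7034) m
M0: Pc = R·M0+t = (+0.05666, +0.10950, +0.67179); u = 533.6·(+0.05666)/0.67179 + 328.8 = 373.8047, v = 843.2·(+0.10950)/0.67179 + 259.6 = 397.0358
M1: Pc = R·M1+t = (+0.17351, +0.05961, +0.69412); u = 533.6·(+0.17351)/0.69412 + 328.8 = 462.1834, v = 843.2·(+0.05961)/0.69412 + 259.6 = 332.0098
M2: Pc = R·M2+t = (+0.11894, -0.04990, +0.73501); u = 533.6·(+0.11894)/0.73501 + 328.8 = 415.1478, v = 843.2·(-0.04990)/0.73501 + 259.6 = 202.3580
M3: Pc = R·M3+t = (+0.00209, -0.00001, +0.71268); u = 533.6·(+0.00209)/0.71268 + 328.8 = 330.3663, v = 843.2·(-0.00001)/0.71268 + 259.6 = 259.5912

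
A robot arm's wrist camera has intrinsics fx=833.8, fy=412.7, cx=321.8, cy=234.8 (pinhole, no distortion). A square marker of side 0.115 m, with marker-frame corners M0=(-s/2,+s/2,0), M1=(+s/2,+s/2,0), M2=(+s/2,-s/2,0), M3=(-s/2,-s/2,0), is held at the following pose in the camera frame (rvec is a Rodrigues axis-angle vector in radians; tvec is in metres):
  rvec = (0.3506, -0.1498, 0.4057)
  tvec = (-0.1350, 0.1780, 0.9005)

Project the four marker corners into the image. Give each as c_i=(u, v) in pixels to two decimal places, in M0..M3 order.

Intrinsics K: fx=833.8, fy=412.7, cx=321.8, cy=234.8
Marker side s = 0.115 m; corners in marker frame (Z=0):
  M0 = (-0.0575, +0.0575, 0)
  M1 = (+0.0575, +0.0575, 0)
  M2 = (+0.0575, -0.0575, 0)
  M3 = (-0.0575, -0.0575, 0)
rvec = (0.3506, -0.1498, 0.4057), |rvec| = θ = 0.55673 rad = 31.899°
Rodrigues: sinθ=0.52842, 1−cosθ=0.15101; R = I + sinθ·[k]× + (1−cosθ)·[k]×²:
    [+0.90887 -0.41065 -0.07288]
    [+0.35948 +0.85992 -0.36238]
    [+0.21148 +0.30316 +0.92918]
t = (-0.1350, 0.1780, 0.9005) m
M0: Pc = R·M0+t = (-0.21087, +0.20678, +0.90577); u = 833.8·(-0.21087)/0.90577 + 321.8 = 127.6828, v = 412.7·(+0.20678)/0.90577 + 234.8 = 329.0139
M1: Pc = R·M1+t = (-0.10635, +0.24812, +0.93009); u = 833.8·(-0.10635)/0.93009 + 321.8 = 226.4583, v = 412.7·(+0.24812)/0.93009 + 234.8 = 344.8936
M2: Pc = R·M2+t = (-0.05913, +0.14922, +0.89523); u = 833.8·(-0.05913)/0.89523 + 321.8 = 266.7300, v = 412.7·(+0.14922)/0.89523 + 234.8 = 303.5924
M3: Pc = R·M3+t = (-0.16365, +0.10788, +0.87091); u = 833.8·(-0.16365)/0.87091 + 321.8 = 165.1251, v = 412.7·(+0.10788)/0.87091 + 234.8 = 285.9237

c0=(127.68, 329.01) c1=(226.46, 344.89) c2=(266.73, 303.59) c3=(165.13, 285.92)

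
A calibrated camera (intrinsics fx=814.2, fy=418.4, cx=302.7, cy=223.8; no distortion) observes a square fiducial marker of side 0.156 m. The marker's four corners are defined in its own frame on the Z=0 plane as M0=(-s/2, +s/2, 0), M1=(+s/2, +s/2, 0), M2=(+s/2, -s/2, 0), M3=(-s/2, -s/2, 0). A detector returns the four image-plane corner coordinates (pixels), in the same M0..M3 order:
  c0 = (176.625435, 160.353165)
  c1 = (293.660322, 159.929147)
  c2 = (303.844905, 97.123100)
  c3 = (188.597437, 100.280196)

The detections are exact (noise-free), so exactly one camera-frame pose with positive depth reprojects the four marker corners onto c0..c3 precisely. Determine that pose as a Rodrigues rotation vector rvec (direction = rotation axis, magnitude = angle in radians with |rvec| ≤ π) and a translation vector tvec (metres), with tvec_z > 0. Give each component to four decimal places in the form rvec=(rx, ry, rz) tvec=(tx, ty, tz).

Intrinsics K: fx=814.2, fy=418.4, cx=302.7, cy=223.8
Marker side s = 0.156 m; corners in marker frame (Z=0):
  M0 = (-0.0780, +0.0780, 0)
  M1 = (+0.0780, +0.0780, 0)
  M2 = (+0.0780, -0.0780, 0)
  M3 = (-0.0780, -0.0780, 0)
Detected image corners:
  c0 = (176.625435, 160.353165) px
  c1 = (293.660322, 159.929147) px
  c2 = (303.844905, 97.123100) px
  c3 = (188.597437, 100.280196) px
Planar DLT: solve 8×8 A·h = b for H (H[2,2]=1):
  H  [+674.92162 -101.51900 +239.42828]
  H  [-48.94523 +377.31204 +129.13917]
  H  [-0.28883 -0.12620 +1.00000]
B = K⁻¹H; ‖b₁‖=0.980574, ‖b₂‖=0.980574; λ = 2/(‖b₁‖+‖b₂‖) = 1.019811, sign → tz>0 ⇒ λ=+1.019811
r₁ = λ·B[:,0] = (+0.95487,+0.03826,-0.29455); r₂ = λ·B[:,1] = (-0.07931,+0.98851,-0.12871)
r₃ = r₁×r₂ = (+0.28625,+0.14626,+0.94693); SVD([r₁ r₂ r₃]) → R = UVᵀ:
  R  [+0.95487 -0.07931 +0.28625]
  R  [+0.03826 +0.98851 +0.14626]
  R  [-0.29455 -0.12871 +0.94693]
t = (-0.07925, -0.23073, +1.01981) m
tr R = 2.890303; θ = arccos((tr R − 1)/2) = 0.332737 rad = 19.064°
axis k = ((R−Rᵀ)₃₂, (R−Rᵀ)₁₃, (R−Rᵀ)₂₁) / (2 sinθ) = (-0.420905, +0.889074, +0.179962)
rvec = θ·k = (-0.140051, +0.295828, +0.059880)

rvec=(-0.1401, 0.2958, 0.0599) tvec=(-0.0792, -0.2307, 1.0198)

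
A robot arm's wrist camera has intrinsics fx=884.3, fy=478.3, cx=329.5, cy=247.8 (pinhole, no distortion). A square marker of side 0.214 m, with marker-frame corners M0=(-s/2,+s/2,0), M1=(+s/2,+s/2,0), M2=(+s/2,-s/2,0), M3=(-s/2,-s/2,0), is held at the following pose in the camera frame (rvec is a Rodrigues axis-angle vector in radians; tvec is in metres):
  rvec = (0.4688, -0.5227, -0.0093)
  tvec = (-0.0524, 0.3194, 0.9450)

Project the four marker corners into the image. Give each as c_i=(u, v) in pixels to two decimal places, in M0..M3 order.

Intrinsics K: fx=884.3, fy=478.3, cx=329.5, cy=247.8
Marker side s = 0.214 m; corners in marker frame (Z=0):
  M0 = (-0.1070, +0.1070, 0)
  M1 = (+0.1070, +0.1070, 0)
  M2 = (+0.1070, -0.1070, 0)
  M3 = (-0.1070, -0.1070, 0)
rvec = (0.4688, -0.5227, -0.0093), |rvec| = θ = 0.70219 rad = 40.233°
Rodrigues: sinθ=0.64589, 1−cosθ=0.23657; R = I + sinθ·[k]× + (1−cosθ)·[k]×²:
    [+0.86887 -0.10901 -0.48288]
    [-0.12612 +0.89451 -0.42888]
    [+0.47870 +0.43355 +0.76347]
t = (-0.0524, 0.3194, 0.9450) m
M0: Pc = R·M0+t = (-0.15703, +0.42861, +0.94017); u = 884.3·(-0.15703)/0.94017 + 329.5 = 181.7977, v = 478.3·(+0.42861)/0.94017 + 247.8 = 465.8495
M1: Pc = R·M1+t = (+0.02890, +0.40162, +1.04261); u = 884.3·(+0.02890)/1.04261 + 329.5 = 354.0159, v = 478.3·(+0.40162)/1.04261 + 247.8 = 432.0431
M2: Pc = R·M2+t = (+0.05223, +0.21019, +0.94983); u = 884.3·(+0.05223)/0.94983 + 329.5 = 378.1301, v = 478.3·(+0.21019)/0.94983 + 247.8 = 353.6449
M3: Pc = R·M3+t = (-0.13370, +0.23718, +0.84739); u = 884.3·(-0.13370)/0.84739 + 329.5 = 189.9713, v = 478.3·(+0.23718)/0.84739 + 247.8 = 381.6749

c0=(181.80, 465.85) c1=(354.02, 432.04) c2=(378.13, 353.64) c3=(189.97, 381.67)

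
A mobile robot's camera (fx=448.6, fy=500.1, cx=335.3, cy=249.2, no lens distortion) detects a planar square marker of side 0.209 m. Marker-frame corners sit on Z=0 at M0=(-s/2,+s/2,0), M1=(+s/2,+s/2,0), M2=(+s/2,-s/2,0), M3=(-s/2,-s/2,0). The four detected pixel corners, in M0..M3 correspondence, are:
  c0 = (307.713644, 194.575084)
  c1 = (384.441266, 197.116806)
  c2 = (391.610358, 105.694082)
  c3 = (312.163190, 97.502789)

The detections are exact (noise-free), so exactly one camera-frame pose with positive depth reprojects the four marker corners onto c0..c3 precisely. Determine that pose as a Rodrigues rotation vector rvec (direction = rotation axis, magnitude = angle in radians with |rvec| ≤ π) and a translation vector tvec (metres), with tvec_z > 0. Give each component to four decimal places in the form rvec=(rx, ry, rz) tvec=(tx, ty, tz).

Intrinsics K: fx=448.6, fy=500.1, cx=335.3, cy=249.2
Marker side s = 0.209 m; corners in marker frame (Z=0):
  M0 = (-0.1045, +0.1045, 0)
  M1 = (+0.1045, +0.1045, 0)
  M2 = (+0.1045, -0.1045, 0)
  M3 = (-0.1045, -0.1045, 0)
Detected image corners:
  c0 = (307.713644, 194.575084) px
  c1 = (384.441266, 197.116806) px
  c2 = (391.610358, 105.694082) px
  c3 = (312.163190, 97.502789) px
Planar DLT: solve 8×8 A·h = b for H (H[2,2]=1):
  H  [+469.86984 +37.33919 +350.05203]
  H  [+66.48309 +478.39291 +149.72138]
  H  [+0.27616 +0.18718 +1.00000]
B = K⁻¹H; ‖b₁‖=0.885197, ‖b₂‖=0.885197; λ = 2/(‖b₁‖+‖b₂‖) = 1.129692, sign → tz>0 ⇒ λ=+1.129692
r₁ = λ·B[:,0] = (+0.95008,-0.00527,+0.31197); r₂ = λ·B[:,1] = (-0.06402,+0.97529,+0.21146)
r₃ = r₁×r₂ = (-0.30538,-0.22087,+0.92626); SVD([r₁ r₂ r₃]) → R = UVᵀ:
  R  [+0.95008 -0.06402 -0.30538]
  R  [-0.00527 +0.97529 -0.22087]
  R  [+0.31197 +0.21146 +0.92626]
t = (+0.03715, -0.22472, +1.12969) m
tr R = 2.851627; θ = arccos((tr R − 1)/2) = 0.387614 rad = 22.209°
axis k = ((R−Rᵀ)₃₂, (R−Rᵀ)₁₃, (R−Rᵀ)₂₁) / (2 sinθ) = (+0.571894, -0.816639, +0.077711)
rvec = θ·k = (+0.221674, -0.316540, +0.030122)

rvec=(0.2217, -0.3165, 0.0301) tvec=(0.0371, -0.2247, 1.1297)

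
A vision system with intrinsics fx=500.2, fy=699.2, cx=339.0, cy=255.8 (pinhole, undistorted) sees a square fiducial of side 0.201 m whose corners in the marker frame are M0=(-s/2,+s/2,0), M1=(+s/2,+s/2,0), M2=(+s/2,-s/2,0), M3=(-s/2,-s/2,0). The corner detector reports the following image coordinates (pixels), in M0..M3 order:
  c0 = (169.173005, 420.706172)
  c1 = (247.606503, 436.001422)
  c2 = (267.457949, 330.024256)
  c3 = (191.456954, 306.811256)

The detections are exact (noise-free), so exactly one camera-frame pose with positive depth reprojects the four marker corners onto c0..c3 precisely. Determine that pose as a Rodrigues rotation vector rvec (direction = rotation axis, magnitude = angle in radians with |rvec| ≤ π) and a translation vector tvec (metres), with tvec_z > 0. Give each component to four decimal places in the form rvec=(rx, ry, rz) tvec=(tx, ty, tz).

Intrinsics K: fx=500.2, fy=699.2, cx=339.0, cy=255.8
Marker side s = 0.201 m; corners in marker frame (Z=0):
  M0 = (-0.1005, +0.1005, 0)
  M1 = (+0.1005, +0.1005, 0)
  M2 = (+0.1005, -0.1005, 0)
  M3 = (-0.1005, -0.1005, 0)
Detected image corners:
  c0 = (169.173005, 420.706172) px
  c1 = (247.606503, 436.001422) px
  c2 = (267.457949, 330.024256) px
  c3 = (191.456954, 306.811256) px
Planar DLT: solve 8×8 A·h = b for H (H[2,2]=1):
  H  [+464.73265 -116.91066 +220.41175]
  H  [+233.37313 +525.20406 +373.43111]
  H  [+0.36817 -0.05628 +1.00000]
B = K⁻¹H; ‖b₁‖=0.798124, ‖b₂‖=0.798124; λ = 2/(‖b₁‖+‖b₂‖) = 1.252938, sign → tz>0 ⇒ λ=+1.252938
r₁ = λ·B[:,0] = (+0.85146,+0.24943,+0.46130); r₂ = λ·B[:,1] = (-0.24506,+0.96694,-0.07051)
r₃ = r₁×r₂ = (-0.46363,-0.05301,+0.88444); SVD([r₁ r₂ r₃]) → R = UVᵀ:
  R  [+0.85146 -0.24506 -0.46363]
  R  [+0.24943 +0.96694 -0.05301]
  R  [+0.46130 -0.07051 +0.88444]
t = (-0.29705, +0.21079, +1.25294) m
tr R = 2.702844; θ = arccos((tr R − 1)/2) = 0.552106 rad = 31.633°
axis k = ((R−Rᵀ)₃₂, (R−Rᵀ)₁₃, (R−Rᵀ)₂₁) / (2 sinθ) = (-0.016685, -0.881757, +0.471410)
rvec = θ·k = (-0.009212, -0.486823, +0.260268)

rvec=(-0.0092, -0.4868, 0.2603) tvec=(-0.2970, 0.2108, 1.2529)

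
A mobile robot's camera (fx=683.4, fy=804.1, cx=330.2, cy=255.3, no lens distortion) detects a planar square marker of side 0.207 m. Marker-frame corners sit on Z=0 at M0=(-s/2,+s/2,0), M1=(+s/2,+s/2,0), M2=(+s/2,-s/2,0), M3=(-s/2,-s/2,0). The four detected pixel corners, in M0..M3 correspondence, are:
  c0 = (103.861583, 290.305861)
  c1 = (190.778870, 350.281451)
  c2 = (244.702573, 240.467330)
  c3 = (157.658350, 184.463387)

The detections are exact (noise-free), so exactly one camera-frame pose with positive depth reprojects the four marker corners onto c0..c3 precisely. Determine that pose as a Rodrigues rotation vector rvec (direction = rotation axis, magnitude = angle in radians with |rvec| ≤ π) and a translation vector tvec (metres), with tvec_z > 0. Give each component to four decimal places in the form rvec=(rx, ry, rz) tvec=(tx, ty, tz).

rvec=(-0.1486, 0.1541, 0.5001) tvec=(-0.3069, 0.0171, 1.3413)

Intrinsics K: fx=683.4, fy=804.1, cx=330.2, cy=255.3
Marker side s = 0.207 m; corners in marker frame (Z=0):
  M0 = (-0.1035, +0.1035, 0)
  M1 = (+0.1035, +0.1035, 0)
  M2 = (+0.1035, -0.1035, 0)
  M3 = (-0.1035, -0.1035, 0)
Detected image corners:
  c0 = (103.861583, 290.305861) px
  c1 = (190.778870, 350.281451) px
  c2 = (244.702573, 240.467330) px
  c3 = (157.658350, 184.463387) px
Planar DLT: solve 8×8 A·h = b for H (H[2,2]=1):
  H  [+396.44391 -273.67142 +173.85234]
  H  [+243.75164 +500.16508 +265.53867]
  H  [-0.13633 -0.07737 +1.00000]
B = K⁻¹H; ‖b₁‖=0.745572, ‖b₂‖=0.745572; λ = 2/(‖b₁‖+‖b₂‖) = 1.341252, sign → tz>0 ⇒ λ=+1.341252
r₁ = λ·B[:,0] = (+0.86642,+0.46464,-0.18285); r₂ = λ·B[:,1] = (-0.48697,+0.86723,-0.10377)
r₃ = r₁×r₂ = (+0.11036,+0.17895,+0.97765); SVD([r₁ r₂ r₃]) → R = UVᵀ:
  R  [+0.86642 -0.48697 +0.11036]
  R  [+0.46464 +0.86723 +0.17895]
  R  [-0.18285 -0.10377 +0.97765]
t = (-0.30685, +0.01708, +1.34125) m
tr R = 2.711296; θ = arccos((tr R − 1)/2) = 0.543995 rad = 31.169°
axis k = ((R−Rᵀ)₃₂, (R−Rᵀ)₁₃, (R−Rᵀ)₂₁) / (2 sinθ) = (-0.273130, +0.283264, +0.919327)
rvec = θ·k = (-0.148581, +0.154094, +0.500109)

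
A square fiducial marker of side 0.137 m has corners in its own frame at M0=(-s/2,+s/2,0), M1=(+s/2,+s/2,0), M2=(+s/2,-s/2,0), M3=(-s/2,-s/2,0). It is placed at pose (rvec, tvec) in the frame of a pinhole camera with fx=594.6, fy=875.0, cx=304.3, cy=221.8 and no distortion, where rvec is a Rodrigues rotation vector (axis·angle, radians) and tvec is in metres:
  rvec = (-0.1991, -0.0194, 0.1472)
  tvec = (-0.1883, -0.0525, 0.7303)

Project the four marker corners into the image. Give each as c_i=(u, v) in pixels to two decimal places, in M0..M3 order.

Intrinsics K: fx=594.6, fy=875.0, cx=304.3, cy=221.8
Marker side s = 0.137 m; corners in marker frame (Z=0):
  M0 = (-0.0685, +0.0685, 0)
  M1 = (+0.0685, +0.0685, 0)
  M2 = (+0.0685, -0.0685, 0)
  M3 = (-0.0685, -0.0685, 0)
rvec = (-0.1991, -0.0194, 0.1472), |rvec| = θ = 0.24836 rad = 14.230°
Rodrigues: sinθ=0.24582, 1−cosθ=0.03068; R = I + sinθ·[k]× + (1−cosθ)·[k]×²:
    [+0.98903 -0.14377 -0.03378]
    [+0.14761 +0.96950 +0.19564]
    [+0.00462 -0.19848 +0.98009]
t = (-0.1883, -0.0525, 0.7303) m
M0: Pc = R·M0+t = (-0.26590, +0.00380, +0.71639); u = 594.6·(-0.26590)/0.71639 + 304.3 = 83.6060, v = 875.0·(+0.00380)/0.71639 + 221.8 = 226.4407
M1: Pc = R·M1+t = (-0.13040, +0.02402, +0.71702); u = 594.6·(-0.13040)/0.71702 + 304.3 = 196.1644, v = 875.0·(+0.02402)/0.71702 + 221.8 = 251.1152
M2: Pc = R·M2+t = (-0.11070, -0.10880, +0.74421); u = 594.6·(-0.11070)/0.74421 + 304.3 = 215.8522, v = 875.0·(-0.10880)/0.74421 + 221.8 = 93.8802
M3: Pc = R·M3+t = (-0.24620, -0.12902, +0.74358); u = 594.6·(-0.24620)/0.74358 + 304.3 = 107.4267, v = 875.0·(-0.12902)/0.74358 + 221.8 = 69.9741

c0=(83.61, 226.44) c1=(196.16, 251.12) c2=(215.85, 93.88) c3=(107.43, 69.97)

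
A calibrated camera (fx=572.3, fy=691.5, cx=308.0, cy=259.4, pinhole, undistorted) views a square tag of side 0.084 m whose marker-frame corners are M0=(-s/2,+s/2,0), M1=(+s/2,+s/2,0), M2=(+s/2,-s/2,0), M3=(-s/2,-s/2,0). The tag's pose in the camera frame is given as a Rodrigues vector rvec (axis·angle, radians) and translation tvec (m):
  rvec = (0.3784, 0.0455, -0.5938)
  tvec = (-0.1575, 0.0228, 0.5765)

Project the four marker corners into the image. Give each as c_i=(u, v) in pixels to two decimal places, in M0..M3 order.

Intrinsics K: fx=572.3, fy=691.5, cx=308.0, cy=259.4
Marker side s = 0.084 m; corners in marker frame (Z=0):
  M0 = (-0.0420, +0.0420, 0)
  M1 = (+0.0420, +0.0420, 0)
  M2 = (+0.0420, -0.0420, 0)
  M3 = (-0.0420, -0.0420, 0)
rvec = (0.3784, 0.0455, -0.5938), |rvec| = θ = 0.70559 rad = 40.427°
Rodrigues: sinθ=0.64848, 1−cosθ=0.23877; R = I + sinθ·[k]× + (1−cosθ)·[k]×²:
    [+0.82990 +0.55400 -0.06595]
    [-0.53748 +0.76222 -0.36073]
    [-0.14958 +0.33482 +0.93034]
t = (-0.1575, 0.0228, 0.5765) m
M0: Pc = R·M0+t = (-0.16909, +0.07739, +0.59684); u = 572.3·(-0.16909)/0.59684 + 308.0 = 145.8656, v = 691.5·(+0.07739)/0.59684 + 259.4 = 349.0608
M1: Pc = R·M1+t = (-0.09938, +0.03224, +0.58428); u = 572.3·(-0.09938)/0.58428 + 308.0 = 210.6614, v = 691.5·(+0.03224)/0.58428 + 259.4 = 297.5552
M2: Pc = R·M2+t = (-0.14591, -0.03179, +0.55616); u = 572.3·(-0.14591)/0.55616 + 308.0 = 157.8523, v = 691.5·(-0.03179)/0.55616 + 259.4 = 219.8766
M3: Pc = R·M3+t = (-0.21562, +0.01336, +0.56872); u = 572.3·(-0.21562)/0.56872 + 308.0 = 91.0189, v = 691.5·(+0.01336)/0.56872 + 259.4 = 275.6454

c0=(145.87, 349.06) c1=(210.66, 297.56) c2=(157.85, 219.88) c3=(91.02, 275.65)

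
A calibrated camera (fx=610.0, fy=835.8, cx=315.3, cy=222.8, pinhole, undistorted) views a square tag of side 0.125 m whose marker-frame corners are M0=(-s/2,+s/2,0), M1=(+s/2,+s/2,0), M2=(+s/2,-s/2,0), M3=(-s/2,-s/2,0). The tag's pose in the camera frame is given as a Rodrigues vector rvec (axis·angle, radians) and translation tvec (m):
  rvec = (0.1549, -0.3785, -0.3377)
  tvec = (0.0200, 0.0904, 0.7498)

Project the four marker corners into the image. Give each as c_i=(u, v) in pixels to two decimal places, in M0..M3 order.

Intrinsics K: fx=610.0, fy=835.8, cx=315.3, cy=222.8
Marker side s = 0.125 m; corners in marker frame (Z=0):
  M0 = (-0.0625, +0.0625, 0)
  M1 = (+0.0625, +0.0625, 0)
  M2 = (+0.0625, -0.0625, 0)
  M3 = (-0.0625, -0.0625, 0)
rvec = (0.1549, -0.3785, -0.3377), |rvec| = θ = 0.53037 rad = 30.388°
Rodrigues: sinθ=0.50586, 1−cosθ=0.13738; R = I + sinθ·[k]× + (1−cosθ)·[k]×²:
    [+0.87434 +0.29345 -0.38655]
    [-0.35072 +0.93259 -0.08531]
    [+0.33546 +0.21016 +0.91831]
t = (0.0200, 0.0904, 0.7498) m
M0: Pc = R·M0+t = (-0.01631, +0.17061, +0.74197); u = 610.0·(-0.01631)/0.74197 + 315.3 = 301.8950, v = 835.8·(+0.17061)/0.74197 + 222.8 = 414.9820
M1: Pc = R·M1+t = (+0.09299, +0.12677, +0.78390); u = 610.0·(+0.09299)/0.78390 + 315.3 = 387.6586, v = 835.8·(+0.12677)/0.78390 + 222.8 = 357.9590
M2: Pc = R·M2+t = (+0.05631, +0.01019, +0.75763); u = 610.0·(+0.05631)/0.75763 + 315.3 = 360.6336, v = 835.8·(+0.01019)/0.75763 + 222.8 = 234.0449
M3: Pc = R·M3+t = (-0.05299, +0.05403, +0.71570); u = 610.0·(-0.05299)/0.71570 + 315.3 = 270.1385, v = 835.8·(+0.05403)/0.71570 + 222.8 = 285.9010

c0=(301.90, 414.98) c1=(387.66, 357.96) c2=(360.63, 234.04) c3=(270.14, 285.90)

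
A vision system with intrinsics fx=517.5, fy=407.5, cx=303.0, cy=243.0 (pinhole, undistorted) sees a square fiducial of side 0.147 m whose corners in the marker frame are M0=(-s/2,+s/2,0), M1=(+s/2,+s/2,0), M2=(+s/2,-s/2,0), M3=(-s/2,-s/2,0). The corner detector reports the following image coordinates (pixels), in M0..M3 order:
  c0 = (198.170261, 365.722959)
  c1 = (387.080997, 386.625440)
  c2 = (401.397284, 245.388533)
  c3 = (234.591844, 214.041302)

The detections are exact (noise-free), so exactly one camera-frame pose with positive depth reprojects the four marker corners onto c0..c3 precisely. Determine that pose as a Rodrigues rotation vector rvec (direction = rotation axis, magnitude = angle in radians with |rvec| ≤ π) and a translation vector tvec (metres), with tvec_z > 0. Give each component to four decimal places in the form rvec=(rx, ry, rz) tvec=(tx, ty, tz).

rvec=(-0.2904, -0.2861, 0.1804) tvec=(0.0055, 0.0561, 0.4046)

Intrinsics K: fx=517.5, fy=407.5, cx=303.0, cy=243.0
Marker side s = 0.147 m; corners in marker frame (Z=0):
  M0 = (-0.0735, +0.0735, 0)
  M1 = (+0.0735, +0.0735, 0)
  M2 = (+0.0735, -0.0735, 0)
  M3 = (-0.0735, -0.0735, 0)
Detected image corners:
  c0 = (198.170261, 365.722959) px
  c1 = (387.080997, 386.625440) px
  c2 = (401.397284, 245.388533) px
  c3 = (234.591844, 214.041302) px
Planar DLT: solve 8×8 A·h = b for H (H[2,2]=1):
  H  [+1395.08007 -400.27798 +310.06950]
  H  [+367.57448 +765.36557 +299.46538]
  H  [+0.62017 -0.75703 +1.00000]
B = K⁻¹H; ‖b₁‖=2.471701, ‖b₂‖=2.471701; λ = 2/(‖b₁‖+‖b₂‖) = 0.404580, sign → tz>0 ⇒ λ=+0.404580
r₁ = λ·B[:,0] = (+0.94376,+0.21532,+0.25091); r₂ = λ·B[:,1] = (-0.13361,+0.94252,-0.30628)
r₃ = r₁×r₂ = (-0.30243,+0.25553,+0.91828); SVD([r₁ r₂ r₃]) → R = UVᵀ:
  R  [+0.94376 -0.13361 -0.30243]
  R  [+0.21532 +0.94252 +0.25553]
  R  [+0.25091 -0.30628 +0.91828]
t = (+0.00553, +0.05606, +0.40458) m
tr R = 2.804560; θ = arccos((tr R − 1)/2) = 0.445768 rad = 25.541°
axis k = ((R−Rᵀ)₃₂, (R−Rᵀ)₁₃, (R−Rᵀ)₂₁) / (2 sinθ) = (-0.651519, -0.641704, +0.404646)
rvec = θ·k = (-0.290426, -0.286051, +0.180378)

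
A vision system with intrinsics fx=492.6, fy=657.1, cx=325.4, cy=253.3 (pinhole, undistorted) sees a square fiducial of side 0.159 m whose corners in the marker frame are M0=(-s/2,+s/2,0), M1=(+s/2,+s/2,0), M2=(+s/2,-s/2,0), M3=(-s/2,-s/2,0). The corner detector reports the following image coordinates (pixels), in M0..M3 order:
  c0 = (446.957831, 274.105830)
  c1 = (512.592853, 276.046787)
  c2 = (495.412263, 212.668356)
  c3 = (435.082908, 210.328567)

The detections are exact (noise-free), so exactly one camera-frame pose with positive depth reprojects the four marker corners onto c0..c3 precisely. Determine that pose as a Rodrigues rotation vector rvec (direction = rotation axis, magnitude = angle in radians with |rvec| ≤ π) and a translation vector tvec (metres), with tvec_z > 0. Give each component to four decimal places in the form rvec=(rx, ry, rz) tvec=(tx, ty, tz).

Intrinsics K: fx=492.6, fy=657.1, cx=325.4, cy=253.3
Marker side s = 0.159 m; corners in marker frame (Z=0):
  M0 = (-0.0795, +0.0795, 0)
  M1 = (+0.0795, +0.0795, 0)
  M2 = (+0.0795, -0.0795, 0)
  M3 = (-0.0795, -0.0795, 0)
Detected image corners:
  c0 = (446.957831, 274.105830) px
  c1 = (512.592853, 276.046787) px
  c2 = (495.412263, 212.668356) px
  c3 = (435.082908, 210.328567) px
Planar DLT: solve 8×8 A·h = b for H (H[2,2]=1):
  H  [+422.67606 -165.19105 +472.34237]
  H  [+27.56266 +267.71720 +241.91968]
  H  [+0.05774 -0.54313 +1.00000]
B = K⁻¹H; ‖b₁‖=0.822177, ‖b₂‖=0.822177; λ = 2/(‖b₁‖+‖b₂‖) = 1.216283, sign → tz>0 ⇒ λ=+1.216283
r₁ = λ·B[:,0] = (+0.99724,+0.02395,+0.07023); r₂ = λ·B[:,1] = (+0.02851,+0.75019,-0.66061)
r₃ = r₁×r₂ = (-0.06850,+0.66079,+0.74744); SVD([r₁ r₂ r₃]) → R = UVᵀ:
  R  [+0.99724 +0.02851 -0.06850]
  R  [+0.02395 +0.75019 +0.66079]
  R  [+0.07023 -0.66061 +0.74744]
t = (+0.36282, -0.02106, +1.21628) m
tr R = 2.494877; θ = arccos((tr R − 1)/2) = 0.726598 rad = 41.631°
axis k = ((R−Rᵀ)₃₂, (R−Rᵀ)₁₃, (R−Rᵀ)₂₁) / (2 sinθ) = (-0.994528, -0.104413, -0.003431)
rvec = θ·k = (-0.722622, -0.075866, -0.002493)

rvec=(-0.7226, -0.0759, -0.0025) tvec=(0.3628, -0.0211, 1.2163)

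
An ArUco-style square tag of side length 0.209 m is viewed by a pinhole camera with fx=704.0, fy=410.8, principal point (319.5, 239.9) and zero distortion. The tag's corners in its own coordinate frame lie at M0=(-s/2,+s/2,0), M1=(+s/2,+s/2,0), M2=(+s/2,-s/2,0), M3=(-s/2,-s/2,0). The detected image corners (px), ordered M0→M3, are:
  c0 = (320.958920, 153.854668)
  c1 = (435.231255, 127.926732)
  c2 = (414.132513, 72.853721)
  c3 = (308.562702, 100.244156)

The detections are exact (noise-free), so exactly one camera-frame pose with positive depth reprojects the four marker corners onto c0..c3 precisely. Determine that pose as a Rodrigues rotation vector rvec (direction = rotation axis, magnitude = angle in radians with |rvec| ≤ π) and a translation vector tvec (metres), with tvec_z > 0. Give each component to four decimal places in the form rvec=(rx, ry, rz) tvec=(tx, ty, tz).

Intrinsics K: fx=704.0, fy=410.8, cx=319.5, cy=239.9
Marker side s = 0.209 m; corners in marker frame (Z=0):
  M0 = (-0.1045, +0.1045, 0)
  M1 = (+0.1045, +0.1045, 0)
  M2 = (+0.1045, -0.1045, 0)
  M3 = (-0.1045, -0.1045, 0)
Detected image corners:
  c0 = (320.958920, 153.854668) px
  c1 = (435.231255, 127.926732) px
  c2 = (414.132513, 72.853721) px
  c3 = (308.562702, 100.244156) px
Planar DLT: solve 8×8 A·h = b for H (H[2,2]=1):
  H  [+416.98363 -44.06898 +367.74766]
  H  [-160.96696 +221.89540 +113.17864]
  H  [-0.29273 -0.33421 +1.00000]
B = K⁻¹H; ‖b₁‖=0.812609, ‖b₂‖=0.812609; λ = 2/(‖b₁‖+‖b₂‖) = 1.230605, sign → tz>0 ⇒ λ=+1.230605
r₁ = λ·B[:,0] = (+0.89238,-0.27183,-0.36023); r₂ = λ·B[:,1] = (+0.10962,+0.90489,-0.41128)
r₃ = r₁×r₂ = (+0.43777,+0.32753,+0.83731); SVD([r₁ r₂ r₃]) → R = UVᵀ:
  R  [+0.89238 +0.10962 +0.43777]
  R  [-0.27183 +0.90489 +0.32753]
  R  [-0.36023 -0.41128 +0.83731]
t = (+0.08434, -0.37961, +1.23060) m
tr R = 2.634583; θ = arccos((tr R − 1)/2) = 0.614101 rad = 35.185°
axis k = ((R−Rᵀ)₃₂, (R−Rᵀ)₁₃, (R−Rᵀ)₂₁) / (2 sinθ) = (-0.641074, +0.692438, -0.330989)
rvec = θ·k = (-0.393684, +0.425227, -0.203261)

rvec=(-0.3937, 0.4252, -0.2033) tvec=(0.0843, -0.3796, 1.2306)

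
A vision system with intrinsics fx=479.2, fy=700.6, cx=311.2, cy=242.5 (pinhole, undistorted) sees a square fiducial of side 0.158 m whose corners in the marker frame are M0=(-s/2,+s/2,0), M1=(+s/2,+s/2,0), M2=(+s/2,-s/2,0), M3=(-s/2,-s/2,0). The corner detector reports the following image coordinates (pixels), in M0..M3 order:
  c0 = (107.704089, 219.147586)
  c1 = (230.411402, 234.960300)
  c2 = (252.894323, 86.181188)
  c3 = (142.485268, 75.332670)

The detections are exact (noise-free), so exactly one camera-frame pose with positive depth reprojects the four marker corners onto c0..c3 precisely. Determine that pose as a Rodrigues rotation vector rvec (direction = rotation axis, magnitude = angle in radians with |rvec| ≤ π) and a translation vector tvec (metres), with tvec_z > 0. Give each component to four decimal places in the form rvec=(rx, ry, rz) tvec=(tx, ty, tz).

rvec=(-0.4655, 0.0730, 0.1078) tvec=(-0.1678, -0.0833, 0.6296)

Intrinsics K: fx=479.2, fy=700.6, cx=311.2, cy=242.5
Marker side s = 0.158 m; corners in marker frame (Z=0):
  M0 = (-0.0790, +0.0790, 0)
  M1 = (+0.0790, +0.0790, 0)
  M2 = (+0.0790, -0.0790, 0)
  M3 = (-0.0790, -0.0790, 0)
Detected image corners:
  c0 = (107.704089, 219.147586) px
  c1 = (230.411402, 234.960300) px
  c2 = (252.894323, 86.181188) px
  c3 = (142.485268, 75.332670) px
Planar DLT: solve 8×8 A·h = b for H (H[2,2]=1):
  H  [+707.93767 -310.91578 +183.47774]
  H  [+60.32707 +817.27479 +149.75346]
  H  [-0.15054 -0.70478 +1.00000]
B = K⁻¹H; ‖b₁‖=1.588300, ‖b₂‖=1.588300; λ = 2/(‖b₁‖+‖b₂‖) = 0.629604, sign → tz>0 ⇒ λ=+0.629604
r₁ = λ·B[:,0] = (+0.99169,+0.08702,-0.09478); r₂ = λ·B[:,1] = (-0.12034,+0.88804,-0.44373)
r₃ = r₁×r₂ = (+0.04556,+0.45145,+0.89113); SVD([r₁ r₂ r₃]) → R = UVᵀ:
  R  [+0.99169 -0.12034 +0.04556]
  R  [+0.08702 +0.88804 +0.45145]
  R  [-0.09478 -0.44373 +0.89113]
t = (-0.16781, -0.08335, +0.62960) m
tr R = 2.770866; θ = arccos((tr R − 1)/2) = 0.483371 rad = 27.695°
axis k = ((R−Rᵀ)₃₂, (R−Rᵀ)₁₃, (R−Rᵀ)₂₁) / (2 sinθ) = (-0.963038, +0.150978, +0.223076)
rvec = θ·k = (-0.465505, +0.072978, +0.107829)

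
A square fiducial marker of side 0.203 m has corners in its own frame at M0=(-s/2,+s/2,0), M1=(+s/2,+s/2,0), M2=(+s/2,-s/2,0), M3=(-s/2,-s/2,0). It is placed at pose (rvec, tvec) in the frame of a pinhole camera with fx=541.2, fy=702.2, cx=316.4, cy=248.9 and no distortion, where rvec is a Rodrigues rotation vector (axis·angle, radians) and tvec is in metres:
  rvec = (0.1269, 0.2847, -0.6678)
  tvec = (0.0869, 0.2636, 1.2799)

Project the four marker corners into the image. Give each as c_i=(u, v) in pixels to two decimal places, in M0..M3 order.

Intrinsics K: fx=541.2, fy=702.2, cx=316.4, cy=248.9
Marker side s = 0.203 m; corners in marker frame (Z=0):
  M0 = (-0.1015, +0.1015, 0)
  M1 = (+0.1015, +0.1015, 0)
  M2 = (+0.1015, -0.1015, 0)
  M3 = (-0.1015, -0.1015, 0)
rvec = (0.1269, 0.2847, -0.6678), |rvec| = θ = 0.73696 rad = 42.225°
Rodrigues: sinθ=0.67204, 1−cosθ=0.25949; R = I + sinθ·[k]× + (1−cosθ)·[k]×²:
    [+0.74821 +0.62623 +0.21913]
    [-0.59171 +0.77924 -0.20656]
    [-0.30011 +0.02489 +0.95358]
t = (0.0869, 0.2636, 1.2799) m
M0: Pc = R·M0+t = (+0.07452, +0.40275, +1.31289); u = 541.2·(+0.07452)/1.31289 + 316.4 = 347.1186, v = 702.2·(+0.40275)/1.31289 + 248.9 = 464.3123
M1: Pc = R·M1+t = (+0.22641, +0.28263, +1.25196); u = 541.2·(+0.22641)/1.25196 + 316.4 = 414.2708, v = 702.2·(+0.28263)/1.25196 + 248.9 = 407.4234
M2: Pc = R·M2+t = (+0.09928, +0.12445, +1.24691); u = 541.2·(+0.09928)/1.24691 + 316.4 = 359.4908, v = 702.2·(+0.12445)/1.24691 + 248.9 = 318.9834
M3: Pc = R·M3+t = (-0.05261, +0.24457, +1.30784); u = 541.2·(-0.05261)/1.30784 + 316.4 = 294.6311, v = 702.2·(+0.24457)/1.30784 + 248.9 = 380.2118

c0=(347.12, 464.31) c1=(414.27, 407.42) c2=(359.49, 318.98) c3=(294.63, 380.21)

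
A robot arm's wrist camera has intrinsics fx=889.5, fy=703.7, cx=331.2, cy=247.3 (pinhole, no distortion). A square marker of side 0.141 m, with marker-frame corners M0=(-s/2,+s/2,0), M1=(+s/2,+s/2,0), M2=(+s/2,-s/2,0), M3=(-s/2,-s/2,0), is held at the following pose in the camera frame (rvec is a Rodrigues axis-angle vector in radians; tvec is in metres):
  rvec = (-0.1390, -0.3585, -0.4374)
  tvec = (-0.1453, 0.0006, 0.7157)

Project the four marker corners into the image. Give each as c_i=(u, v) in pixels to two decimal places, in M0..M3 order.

Intrinsics K: fx=889.5, fy=703.7, cx=331.2, cy=247.3
Marker side s = 0.141 m; corners in marker frame (Z=0):
  M0 = (-0.0705, +0.0705, 0)
  M1 = (+0.0705, +0.0705, 0)
  M2 = (+0.0705, -0.0705, 0)
  M3 = (-0.0705, -0.0705, 0)
rvec = (-0.1390, -0.3585, -0.4374), |rvec| = θ = 0.58238 rad = 33.368°
Rodrigues: sinθ=0.55001, 1−cosθ=0.16484; R = I + sinθ·[k]× + (1−cosθ)·[k]×²:
    [+0.84455 +0.43731 -0.30903]
    [-0.38887 +0.89762 +0.20749]
    [+0.36813 -0.05506 +0.92814]
t = (-0.1453, 0.0006, 0.7157) m
M0: Pc = R·M0+t = (-0.17401, +0.09130, +0.68587); u = 889.5·(-0.17401)/0.68587 + 331.2 = 105.5257, v = 703.7·(+0.09130)/0.68587 + 247.3 = 340.9719
M1: Pc = R·M1+t = (-0.05493, +0.03647, +0.73777); u = 889.5·(-0.05493)/0.73777 + 331.2 = 264.9745, v = 703.7·(+0.03647)/0.73777 + 247.3 = 282.0829
M2: Pc = R·M2+t = (-0.11659, -0.09010, +0.74553); u = 889.5·(-0.11659)/0.74553 + 331.2 = 192.0964, v = 703.7·(-0.09010)/0.74553 + 247.3 = 162.2578
M3: Pc = R·M3+t = (-0.23567, -0.03527, +0.69363); u = 889.5·(-0.23567)/0.69363 + 331.2 = 28.9788, v = 703.7·(-0.03527)/0.69363 + 247.3 = 211.5209

c0=(105.53, 340.97) c1=(264.97, 282.08) c2=(192.10, 162.26) c3=(28.98, 211.52)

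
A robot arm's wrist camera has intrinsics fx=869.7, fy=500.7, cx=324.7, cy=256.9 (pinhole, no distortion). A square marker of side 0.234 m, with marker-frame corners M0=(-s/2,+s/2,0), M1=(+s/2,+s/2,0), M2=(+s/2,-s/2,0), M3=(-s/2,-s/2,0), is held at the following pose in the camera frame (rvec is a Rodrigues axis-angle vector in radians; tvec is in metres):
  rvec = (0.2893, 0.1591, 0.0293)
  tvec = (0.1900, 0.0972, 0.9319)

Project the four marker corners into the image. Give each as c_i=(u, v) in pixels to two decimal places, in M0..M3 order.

c0=(390.00, 360.42) c1=(604.42, 370.68) c2=(627.09, 251.86) c3=(396.10, 245.46)

Intrinsics K: fx=869.7, fy=500.7, cx=324.7, cy=256.9
Marker side s = 0.234 m; corners in marker frame (Z=0):
  M0 = (-0.1170, +0.1170, 0)
  M1 = (+0.1170, +0.1170, 0)
  M2 = (+0.1170, -0.1170, 0)
  M3 = (-0.1170, -0.1170, 0)
rvec = (0.2893, 0.1591, 0.0293), |rvec| = θ = 0.33146 rad = 18.991°
Rodrigues: sinθ=0.32542, 1−cosθ=0.05443; R = I + sinθ·[k]× + (1−cosθ)·[k]×²:
    [+0.98703 -0.00596 +0.16040]
    [+0.05157 +0.95811 -0.28172]
    [-0.15200 +0.28634 +0.94599]
t = (0.1900, 0.0972, 0.9319) m
M0: Pc = R·M0+t = (+0.07382, +0.20327, +0.98319); u = 869.7·(+0.07382)/0.98319 + 324.7 = 389.9987, v = 500.7·(+0.20327)/0.98319 + 256.9 = 360.4153
M1: Pc = R·M1+t = (+0.30479, +0.21533, +0.94762); u = 869.7·(+0.30479)/0.94762 + 324.7 = 604.4244, v = 500.7·(+0.21533)/0.94762 + 256.9 = 370.6769
M2: Pc = R·M2+t = (+0.30618, -0.00887, +0.88061); u = 869.7·(+0.30618)/0.88061 + 324.7 = 627.0860, v = 500.7·(-0.00887)/0.88061 + 256.9 = 251.8595
M3: Pc = R·M3+t = (+0.07521, -0.02093, +0.91618); u = 869.7·(+0.07521)/0.91618 + 324.7 = 396.0987, v = 500.7·(-0.02093)/0.91618 + 256.9 = 245.4602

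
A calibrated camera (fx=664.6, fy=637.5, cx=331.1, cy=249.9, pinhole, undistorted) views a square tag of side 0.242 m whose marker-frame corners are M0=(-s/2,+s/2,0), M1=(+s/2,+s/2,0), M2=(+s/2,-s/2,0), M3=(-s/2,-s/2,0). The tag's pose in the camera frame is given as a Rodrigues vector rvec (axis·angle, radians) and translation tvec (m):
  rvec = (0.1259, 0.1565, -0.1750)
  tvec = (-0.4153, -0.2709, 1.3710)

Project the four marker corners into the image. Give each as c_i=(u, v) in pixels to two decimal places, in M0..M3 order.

Intrinsics K: fx=664.6, fy=637.5, cx=331.1, cy=249.9
Marker side s = 0.242 m; corners in marker frame (Z=0):
  M0 = (-0.1210, +0.1210, 0)
  M1 = (+0.1210, +0.1210, 0)
  M2 = (+0.1210, -0.1210, 0)
  M3 = (-0.1210, -0.1210, 0)
rvec = (0.1259, 0.1565, -0.1750), |rvec| = θ = 0.26640 rad = 15.263°
Rodrigues: sinθ=0.26326, 1−cosθ=0.03527; R = I + sinθ·[k]× + (1−cosθ)·[k]×²:
    [+0.97260 +0.18273 +0.14370]
    [-0.16314 +0.97690 -0.13803]
    [-0.16561 +0.11080 +0.97995]
t = (-0.4153, -0.2709, 1.3710) m
M0: Pc = R·M0+t = (-0.51087, -0.13295, +1.40445); u = 664.6·(-0.51087)/1.40445 + 331.1 = 89.3482, v = 637.5·(-0.13295)/1.40445 + 249.9 = 189.5497
M1: Pc = R·M1+t = (-0.27550, -0.17244, +1.36437); u = 664.6·(-0.27550)/1.36437 + 331.1 = 196.8985, v = 637.5·(-0.17244)/1.36437 + 249.9 = 169.3296
M2: Pc = R·M2+t = (-0.31973, -0.40885, +1.33755); u = 664.6·(-0.31973)/1.33755 + 331.1 = 172.2358, v = 637.5·(-0.40885)/1.33755 + 249.9 = 55.0378
M3: Pc = R·M3+t = (-0.55510, -0.36936, +1.37763); u = 664.6·(-0.55510)/1.37763 + 331.1 = 63.3095, v = 637.5·(-0.36936)/1.37763 + 249.9 = 78.9763

c0=(89.35, 189.55) c1=(196.90, 169.33) c2=(172.24, 55.04) c3=(63.31, 78.98)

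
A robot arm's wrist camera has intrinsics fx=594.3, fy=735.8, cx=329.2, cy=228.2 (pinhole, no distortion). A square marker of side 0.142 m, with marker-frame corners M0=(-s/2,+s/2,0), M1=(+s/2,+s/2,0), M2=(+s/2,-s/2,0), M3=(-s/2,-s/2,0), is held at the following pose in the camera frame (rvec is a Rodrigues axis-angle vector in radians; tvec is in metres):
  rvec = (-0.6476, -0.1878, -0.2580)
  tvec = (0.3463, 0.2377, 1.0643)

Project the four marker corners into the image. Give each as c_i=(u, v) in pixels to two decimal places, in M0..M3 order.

c0=(506.23, 451.15) c1=(577.21, 425.65) c2=(537.22, 340.00) c3=(470.20, 360.79)

Intrinsics K: fx=594.3, fy=735.8, cx=329.2, cy=228.2
Marker side s = 0.142 m; corners in marker frame (Z=0):
  M0 = (-0.0710, +0.0710, 0)
  M1 = (+0.0710, +0.0710, 0)
  M2 = (+0.0710, -0.0710, 0)
  M3 = (-0.0710, -0.0710, 0)
rvec = (-0.6476, -0.1878, -0.2580), |rvec| = θ = 0.72195 rad = 41.365°
Rodrigues: sinθ=0.66085, 1−cosθ=0.24948; R = I + sinθ·[k]× + (1−cosθ)·[k]×²:
    [+0.95126 +0.29438 -0.09193]
    [-0.17795 +0.76740 +0.61598]
    [+0.25188 -0.56960 +0.78238]
t = (0.3463, 0.2377, 1.0643) m
M0: Pc = R·M0+t = (+0.29966, +0.30482, +1.00597); u = 594.3·(+0.29966)/1.00597 + 329.2 = 506.2311, v = 735.8·(+0.30482)/1.00597 + 228.2 = 451.1542
M1: Pc = R·M1+t = (+0.43474, +0.27955, +1.04174); u = 594.3·(+0.43474)/1.04174 + 329.2 = 577.2135, v = 735.8·(+0.27955)/1.04174 + 228.2 = 425.6514
M2: Pc = R·M2+t = (+0.39294, +0.17058, +1.12263); u = 594.3·(+0.39294)/1.12263 + 329.2 = 537.2154, v = 735.8·(+0.17058)/1.12263 + 228.2 = 340.0031
M3: Pc = R·M3+t = (+0.25786, +0.19585, +1.08686); u = 594.3·(+0.25786)/1.08686 + 329.2 = 470.1992, v = 735.8·(+0.19585)/1.08686 + 228.2 = 360.7895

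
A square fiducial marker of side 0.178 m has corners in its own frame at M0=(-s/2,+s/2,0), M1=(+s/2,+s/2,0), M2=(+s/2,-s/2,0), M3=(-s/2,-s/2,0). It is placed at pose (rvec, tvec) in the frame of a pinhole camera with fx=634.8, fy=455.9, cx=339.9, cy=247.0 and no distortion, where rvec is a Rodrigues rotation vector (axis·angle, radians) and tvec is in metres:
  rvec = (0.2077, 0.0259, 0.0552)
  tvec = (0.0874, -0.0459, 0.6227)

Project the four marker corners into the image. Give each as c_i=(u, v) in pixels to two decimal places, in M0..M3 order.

Intrinsics K: fx=634.8, fy=455.9, cx=339.9, cy=247.0
Marker side s = 0.178 m; corners in marker frame (Z=0):
  M0 = (-0.0890, +0.0890, 0)
  M1 = (+0.0890, +0.0890, 0)
  M2 = (+0.0890, -0.0890, 0)
  M3 = (-0.0890, -0.0890, 0)
rvec = (0.2077, 0.0259, 0.0552), |rvec| = θ = 0.21647 rad = 12.403°
Rodrigues: sinθ=0.21478, 1−cosθ=0.02334; R = I + sinθ·[k]× + (1−cosθ)·[k]×²:
    [+0.99815 -0.05209 +0.03141]
    [+0.05745 +0.97700 -0.20537]
    [-0.01999 +0.20679 +0.97818]
t = (0.0874, -0.0459, 0.6227) m
M0: Pc = R·M0+t = (-0.00607, +0.03594, +0.64288); u = 634.8·(-0.00607)/0.64288 + 339.9 = 333.9051, v = 455.9·(+0.03594)/0.64288 + 247.0 = 272.4866
M1: Pc = R·M1+t = (+0.17160, +0.04617, +0.63933); u = 634.8·(+0.17160)/0.63933 + 339.9 = 510.2844, v = 455.9·(+0.04617)/0.63933 + 247.0 = 279.9205
M2: Pc = R·M2+t = (+0.18087, -0.12774, +0.60252); u = 634.8·(+0.18087)/0.60252 + 339.9 = 530.4626, v = 455.9·(-0.12774)/0.60252 + 247.0 = 150.3445
M3: Pc = R·M3+t = (+0.00320, -0.13797, +0.60607); u = 634.8·(+0.00320)/0.60607 + 339.9 = 343.2526, v = 455.9·(-0.13797)/0.60607 + 247.0 = 143.2197

c0=(333.91, 272.49) c1=(510.28, 279.92) c2=(530.46, 150.34) c3=(343.25, 143.22)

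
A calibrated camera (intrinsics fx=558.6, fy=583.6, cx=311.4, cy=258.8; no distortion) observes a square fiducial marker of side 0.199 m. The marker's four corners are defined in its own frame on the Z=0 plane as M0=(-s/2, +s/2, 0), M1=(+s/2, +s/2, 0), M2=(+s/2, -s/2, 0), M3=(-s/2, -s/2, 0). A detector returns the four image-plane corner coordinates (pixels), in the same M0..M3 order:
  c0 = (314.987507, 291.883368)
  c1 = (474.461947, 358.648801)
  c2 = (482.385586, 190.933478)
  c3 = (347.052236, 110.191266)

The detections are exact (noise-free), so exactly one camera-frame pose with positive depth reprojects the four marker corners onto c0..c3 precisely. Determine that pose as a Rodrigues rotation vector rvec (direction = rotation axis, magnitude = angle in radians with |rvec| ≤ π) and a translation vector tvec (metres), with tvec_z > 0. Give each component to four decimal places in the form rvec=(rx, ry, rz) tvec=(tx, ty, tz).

Intrinsics K: fx=558.6, fy=583.6, cx=311.4, cy=258.8
Marker side s = 0.199 m; corners in marker frame (Z=0):
  M0 = (-0.0995, +0.0995, 0)
  M1 = (+0.0995, +0.0995, 0)
  M2 = (+0.0995, -0.0995, 0)
  M3 = (-0.0995, -0.0995, 0)
Detected image corners:
  c0 = (314.987507, 291.883368) px
  c1 = (474.461947, 358.648801) px
  c2 = (482.385586, 190.933478) px
  c3 = (347.052236, 110.191266) px
Planar DLT: solve 8×8 A·h = b for H (H[2,2]=1):
  H  [+1023.23141 -390.36223 +410.64320]
  H  [+541.81209 +702.50609 +234.19793]
  H  [+0.70887 -0.72684 +1.00000]
B = K⁻¹H; ‖b₁‖=1.715631, ‖b₂‖=1.715631; λ = 2/(‖b₁‖+‖b₂‖) = 0.582876, sign → tz>0 ⇒ λ=+0.582876
r₁ = λ·B[:,0] = (+0.83736,+0.35791,+0.41318); r₂ = λ·B[:,1] = (-0.17115,+0.88951,-0.42366)
r₃ = r₁×r₂ = (-0.51916,+0.28404,+0.80610); SVD([r₁ r₂ r₃]) → R = UVᵀ:
  R  [+0.83736 -0.17115 -0.51916]
  R  [+0.35791 +0.88951 +0.28404]
  R  [+0.41318 -0.42366 +0.80610]
t = (+0.10356, -0.02457, +0.58288) m
tr R = 2.532970; θ = arccos((tr R − 1)/2) = 0.697446 rad = 39.961°
axis k = ((R−Rᵀ)₃₂, (R−Rᵀ)₁₃, (R−Rᵀ)₂₁) / (2 sinθ) = (-0.550938, -0.725828, +0.411876)
rvec = θ·k = (-0.384250, -0.506226, +0.287261)

rvec=(-0.3842, -0.5062, 0.2873) tvec=(0.1036, -0.0246, 0.5829)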